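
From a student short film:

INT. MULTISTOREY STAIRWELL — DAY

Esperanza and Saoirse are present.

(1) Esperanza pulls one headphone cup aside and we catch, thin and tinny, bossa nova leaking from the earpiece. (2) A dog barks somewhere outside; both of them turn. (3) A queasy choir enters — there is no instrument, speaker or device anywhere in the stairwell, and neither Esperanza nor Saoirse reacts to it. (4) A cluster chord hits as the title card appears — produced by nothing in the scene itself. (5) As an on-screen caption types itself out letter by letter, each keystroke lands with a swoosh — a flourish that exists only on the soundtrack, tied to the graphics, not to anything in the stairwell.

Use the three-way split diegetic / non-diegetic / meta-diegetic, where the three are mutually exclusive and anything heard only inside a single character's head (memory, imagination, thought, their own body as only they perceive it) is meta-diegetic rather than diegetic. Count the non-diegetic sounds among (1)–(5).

Sound (1): the earpiece is a real device on Esperanza's head — source music, so diegetic.
Sound (2): the sound comes from a dog physically present in the location, so diegetic.
Sound (3): nothing in the stairwell produces it and the characters don't hear it — pure soundtrack, so non-diegetic.
Sound (4): nothing in the scene produces it; it's an accent added for the audience, so non-diegetic.
(5) is non-diegetic: sound married to a title/caption — outside the diegesis by definition.
Non-diegetic: (3), (4), (5) — that's 3.

3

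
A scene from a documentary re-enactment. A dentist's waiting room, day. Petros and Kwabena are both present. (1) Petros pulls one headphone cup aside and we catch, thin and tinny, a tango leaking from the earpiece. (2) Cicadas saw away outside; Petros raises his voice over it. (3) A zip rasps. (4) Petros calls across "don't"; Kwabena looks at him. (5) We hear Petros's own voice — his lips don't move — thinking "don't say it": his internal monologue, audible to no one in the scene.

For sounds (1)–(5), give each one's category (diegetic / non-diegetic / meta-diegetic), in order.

diegetic, diegetic, diegetic, diegetic, meta-diegetic

(1) is diegetic: it's leaking from a physical pair of headphones in the scene.
Sound (2): cicadas is part of the location's real environment, so diegetic.
Sound (3): a zip is a real object/event in the scene's world, so diegetic.
(4) spoken by a character present in the story world → diegetic.
(5) is meta-diegetic: Petros's thought-voice: a private mental sound no other character can hear.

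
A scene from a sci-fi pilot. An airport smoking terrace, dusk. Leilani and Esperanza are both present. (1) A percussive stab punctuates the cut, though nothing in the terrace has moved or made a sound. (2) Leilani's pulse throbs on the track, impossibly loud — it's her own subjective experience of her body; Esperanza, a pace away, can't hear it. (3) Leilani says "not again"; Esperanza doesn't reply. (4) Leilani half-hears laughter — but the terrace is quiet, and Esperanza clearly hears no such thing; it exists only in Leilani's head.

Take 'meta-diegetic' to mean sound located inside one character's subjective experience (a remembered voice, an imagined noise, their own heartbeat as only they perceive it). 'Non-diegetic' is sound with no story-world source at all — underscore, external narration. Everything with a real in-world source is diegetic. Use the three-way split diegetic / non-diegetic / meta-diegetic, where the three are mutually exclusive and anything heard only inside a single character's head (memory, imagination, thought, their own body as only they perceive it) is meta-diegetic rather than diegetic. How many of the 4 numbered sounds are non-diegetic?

(1) an editorial stinger — it belongs to the cut, not the story world → non-diegetic.
(2) is meta-diegetic: it's Leilani's internal bodily sensation rendered as sound; only Leilani 'hears' it.
(3) is diegetic: on-screen dialogue — Leilani speaks and Esperanza is there to hear.
(4) subjective to Leilani: the terrace is silent and Esperanza hears nothing → meta-diegetic.
Non-diegetic: (1) — that's 1.

1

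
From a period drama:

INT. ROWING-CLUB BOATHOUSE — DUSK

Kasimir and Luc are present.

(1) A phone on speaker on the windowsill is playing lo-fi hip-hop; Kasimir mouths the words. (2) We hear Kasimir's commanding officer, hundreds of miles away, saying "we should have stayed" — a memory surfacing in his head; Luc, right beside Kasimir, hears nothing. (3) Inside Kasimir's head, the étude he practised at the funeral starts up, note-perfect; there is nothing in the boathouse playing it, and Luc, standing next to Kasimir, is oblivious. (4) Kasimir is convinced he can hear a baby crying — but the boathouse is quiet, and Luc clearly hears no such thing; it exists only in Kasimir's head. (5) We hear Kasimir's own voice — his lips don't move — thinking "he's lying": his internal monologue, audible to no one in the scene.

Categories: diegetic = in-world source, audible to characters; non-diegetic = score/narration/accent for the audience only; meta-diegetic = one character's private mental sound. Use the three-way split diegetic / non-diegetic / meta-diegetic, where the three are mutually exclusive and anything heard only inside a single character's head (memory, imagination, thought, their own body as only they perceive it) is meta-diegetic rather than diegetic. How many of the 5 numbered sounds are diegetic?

(1) a phone on speaker is a physical source in the scene and Kasimir reacts to it → diegetic.
(2) is meta-diegetic: it's Kasimir's recollection rendered as sound; the other character can't hear it.
Sound (3): it lives in Kasimir's subjectivity, not in the boathouse, so meta-diegetic.
Sound (4): subjective to Kasimir: the boathouse is silent and Luc hears nothing, so meta-diegetic.
(5) Kasimir's thought-voice: a private mental sound no other character can hear → meta-diegetic.
So 1 of the 5 is diegetic: (1).

1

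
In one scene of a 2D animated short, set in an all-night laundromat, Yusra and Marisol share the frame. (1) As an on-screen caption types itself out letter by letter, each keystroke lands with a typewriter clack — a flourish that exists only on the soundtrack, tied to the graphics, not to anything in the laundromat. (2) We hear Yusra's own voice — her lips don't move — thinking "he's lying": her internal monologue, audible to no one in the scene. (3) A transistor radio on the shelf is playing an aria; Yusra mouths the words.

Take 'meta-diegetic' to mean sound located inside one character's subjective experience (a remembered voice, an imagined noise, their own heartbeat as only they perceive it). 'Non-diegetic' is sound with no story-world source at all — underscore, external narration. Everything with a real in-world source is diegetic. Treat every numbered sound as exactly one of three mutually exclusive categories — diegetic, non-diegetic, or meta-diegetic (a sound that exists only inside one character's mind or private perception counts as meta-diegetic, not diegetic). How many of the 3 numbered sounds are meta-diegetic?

(1) is non-diegetic: it accompanies on-screen graphics, not anything inside the story world.
Sound (2): Yusra's thought-voice: a private mental sound no other character can hear, so meta-diegetic.
(3) is diegetic: source music from a transistor radio, which exists in the story world.
Meta-diegetic: (2) — that's 1.

1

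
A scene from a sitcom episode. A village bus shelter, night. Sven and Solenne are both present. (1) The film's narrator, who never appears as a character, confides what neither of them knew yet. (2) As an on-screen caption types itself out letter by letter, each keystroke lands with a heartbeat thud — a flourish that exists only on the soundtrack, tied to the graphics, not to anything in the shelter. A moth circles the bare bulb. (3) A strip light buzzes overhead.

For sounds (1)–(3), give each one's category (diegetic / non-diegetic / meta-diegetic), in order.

non-diegetic, non-diegetic, diegetic

Sound (1): external voice-over — not a character, not heard by anyone in the scene, so non-diegetic.
(2) the caption isn't part of the story world, so neither is the sound tied to it → non-diegetic.
Sound (3): it's the actual ambient sound of the location, so diegetic.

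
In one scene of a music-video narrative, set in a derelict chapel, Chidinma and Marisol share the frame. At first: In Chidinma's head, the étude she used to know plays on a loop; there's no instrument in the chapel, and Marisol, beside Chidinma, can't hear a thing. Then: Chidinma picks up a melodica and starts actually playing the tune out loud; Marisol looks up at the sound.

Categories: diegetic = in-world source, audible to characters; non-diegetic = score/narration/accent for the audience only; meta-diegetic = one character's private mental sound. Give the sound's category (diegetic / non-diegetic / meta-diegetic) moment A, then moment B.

meta-diegetic, diegetic

Moment A: the tune exists only as Chidinma's private memory; Marisol can't hear it → meta-diegetic.
Moment B: Chidinma is now producing it live on a melodica, in the room, and Marisol hears it → diegetic.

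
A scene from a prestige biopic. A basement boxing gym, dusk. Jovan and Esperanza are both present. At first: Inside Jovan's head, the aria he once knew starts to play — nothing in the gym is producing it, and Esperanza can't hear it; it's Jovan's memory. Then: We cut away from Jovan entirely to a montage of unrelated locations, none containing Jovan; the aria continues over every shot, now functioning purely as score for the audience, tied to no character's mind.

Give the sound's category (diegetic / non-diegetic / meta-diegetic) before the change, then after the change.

Before the change: the music lives inside Jovan's mind alone; Esperanza can't hear it → meta-diegetic.
After the change: once it plays over shots Jovan isn't in, detached from any character's subjectivity, it's conventional underscore → non-diegetic.

meta-diegetic, non-diegetic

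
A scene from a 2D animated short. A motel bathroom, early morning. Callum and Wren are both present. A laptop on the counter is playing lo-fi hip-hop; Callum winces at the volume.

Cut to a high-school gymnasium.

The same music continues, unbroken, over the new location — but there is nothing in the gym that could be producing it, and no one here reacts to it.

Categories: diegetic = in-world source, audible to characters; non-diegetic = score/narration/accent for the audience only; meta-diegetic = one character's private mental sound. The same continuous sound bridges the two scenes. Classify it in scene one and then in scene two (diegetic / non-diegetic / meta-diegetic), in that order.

diegetic, non-diegetic

Scene one: a laptop is an on-screen source and Callum reacts to it → diegetic.
Scene two: there is no source in the gym and no one hears it — it's now underscore → non-diegetic.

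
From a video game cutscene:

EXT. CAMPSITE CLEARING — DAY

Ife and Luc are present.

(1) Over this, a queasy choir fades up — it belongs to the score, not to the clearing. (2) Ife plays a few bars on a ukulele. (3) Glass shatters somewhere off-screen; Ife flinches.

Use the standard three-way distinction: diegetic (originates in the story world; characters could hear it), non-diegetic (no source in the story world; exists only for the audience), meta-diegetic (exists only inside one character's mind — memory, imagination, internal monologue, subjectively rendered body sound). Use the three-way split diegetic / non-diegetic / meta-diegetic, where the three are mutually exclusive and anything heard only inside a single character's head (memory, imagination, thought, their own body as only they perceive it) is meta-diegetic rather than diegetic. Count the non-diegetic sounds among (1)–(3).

Sound (1): nothing in the clearing produces it and the characters don't hear it — pure soundtrack, so non-diegetic.
(2) is diegetic: a character is playing a ukulele on screen.
(3) is diegetic: an in-world source (glass); characters could hear it.
So 1 of the 3 is non-diegetic: (1).

1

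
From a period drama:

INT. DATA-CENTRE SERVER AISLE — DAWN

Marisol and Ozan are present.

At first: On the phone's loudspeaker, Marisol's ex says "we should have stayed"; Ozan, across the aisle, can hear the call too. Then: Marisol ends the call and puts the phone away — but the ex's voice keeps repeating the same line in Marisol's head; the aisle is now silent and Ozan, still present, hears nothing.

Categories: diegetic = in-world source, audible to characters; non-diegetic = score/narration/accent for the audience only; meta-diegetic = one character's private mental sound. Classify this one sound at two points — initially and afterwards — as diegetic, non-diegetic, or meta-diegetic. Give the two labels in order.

diegetic, meta-diegetic

Initially: the loudspeaker is an in-world source; both Marisol and Ozan hear the call → diegetic.
Afterwards: with the phone off, the voice continues only as Marisol's private mental replay — Ozan can't hear it → meta-diegetic.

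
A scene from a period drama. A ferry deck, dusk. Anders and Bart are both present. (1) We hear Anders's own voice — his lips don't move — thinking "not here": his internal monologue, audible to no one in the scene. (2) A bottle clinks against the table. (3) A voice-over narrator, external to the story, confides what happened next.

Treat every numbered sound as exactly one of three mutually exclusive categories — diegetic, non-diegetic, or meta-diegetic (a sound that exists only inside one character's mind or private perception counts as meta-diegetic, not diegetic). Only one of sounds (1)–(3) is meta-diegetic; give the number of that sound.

1

(1) is meta-diegetic: Anders's thought-voice: a private mental sound no other character can hear.
(2) an in-world source (a bottle); characters could hear it → diegetic.
(3) is non-diegetic: commentary laid over the scene from outside the fiction.
Only (1) is meta-diegetic.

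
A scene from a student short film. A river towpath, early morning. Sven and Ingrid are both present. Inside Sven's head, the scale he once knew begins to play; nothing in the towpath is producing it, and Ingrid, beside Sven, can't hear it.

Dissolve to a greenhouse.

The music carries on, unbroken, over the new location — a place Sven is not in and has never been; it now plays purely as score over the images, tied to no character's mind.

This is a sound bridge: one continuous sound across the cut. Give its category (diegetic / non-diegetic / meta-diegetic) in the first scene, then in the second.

Scene one: the music exists only inside Sven's mind; Ingrid can't hear it → meta-diegetic.
Scene two: it's detached from Sven entirely and plays over unrelated images with no in-world source — conventional underscore → non-diegetic.

meta-diegetic, non-diegetic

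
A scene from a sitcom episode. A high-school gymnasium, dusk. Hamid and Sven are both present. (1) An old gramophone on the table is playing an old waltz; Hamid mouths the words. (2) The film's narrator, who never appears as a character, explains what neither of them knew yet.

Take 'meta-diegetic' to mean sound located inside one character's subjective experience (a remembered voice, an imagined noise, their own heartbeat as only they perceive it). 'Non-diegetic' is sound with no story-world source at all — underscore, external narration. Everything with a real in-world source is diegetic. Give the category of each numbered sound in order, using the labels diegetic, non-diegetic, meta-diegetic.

Sound (1): the music comes from an on-screen device that Hamid responds to, so diegetic.
(2) is non-diegetic: external voice-over — not a character, not heard by anyone in the scene.

diegetic, non-diegetic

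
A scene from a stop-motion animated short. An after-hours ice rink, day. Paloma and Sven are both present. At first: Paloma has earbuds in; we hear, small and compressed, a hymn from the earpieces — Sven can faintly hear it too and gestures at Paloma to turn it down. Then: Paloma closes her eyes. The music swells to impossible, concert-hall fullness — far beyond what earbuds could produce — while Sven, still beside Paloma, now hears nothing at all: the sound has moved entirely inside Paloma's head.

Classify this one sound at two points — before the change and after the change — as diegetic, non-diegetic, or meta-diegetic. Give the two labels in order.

diegetic, meta-diegetic

Before the change: the earbuds are a physical source both characters can hear → diegetic.
After the change: the music now exists only as Paloma's subjective experience; Sven can no longer hear it → meta-diegetic.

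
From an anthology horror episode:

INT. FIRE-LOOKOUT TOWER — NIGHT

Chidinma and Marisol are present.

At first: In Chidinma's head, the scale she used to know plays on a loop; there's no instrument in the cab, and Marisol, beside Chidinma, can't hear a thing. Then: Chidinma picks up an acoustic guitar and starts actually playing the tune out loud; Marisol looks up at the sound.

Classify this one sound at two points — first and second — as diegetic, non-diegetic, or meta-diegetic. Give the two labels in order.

First: the tune exists only as Chidinma's private memory; Marisol can't hear it → meta-diegetic.
Second: Chidinma is now producing it live on an acoustic guitar, in the room, and Marisol hears it → diegetic.

meta-diegetic, diegetic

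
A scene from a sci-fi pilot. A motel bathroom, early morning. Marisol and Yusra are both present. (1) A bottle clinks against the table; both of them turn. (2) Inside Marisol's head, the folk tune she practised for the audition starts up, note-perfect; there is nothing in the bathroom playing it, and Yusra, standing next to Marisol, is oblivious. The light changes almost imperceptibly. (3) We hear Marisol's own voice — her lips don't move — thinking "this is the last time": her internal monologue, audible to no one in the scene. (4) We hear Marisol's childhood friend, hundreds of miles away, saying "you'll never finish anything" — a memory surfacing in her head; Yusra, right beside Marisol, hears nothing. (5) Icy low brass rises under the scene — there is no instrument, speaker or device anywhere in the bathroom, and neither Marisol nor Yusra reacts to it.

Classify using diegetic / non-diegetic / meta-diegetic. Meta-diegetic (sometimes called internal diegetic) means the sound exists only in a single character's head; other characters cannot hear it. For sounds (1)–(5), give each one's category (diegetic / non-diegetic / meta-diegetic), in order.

Sound (1): the sound comes from a bottle physically present in the location, so diegetic.
Sound (2): it lives in Marisol's subjectivity, not in the bathroom, so meta-diegetic.
(3) is meta-diegetic: Marisol's thought-voice: a private mental sound no other character can hear.
(4) it's Marisol's recollection rendered as sound; the other character can't hear it → meta-diegetic.
Sound (5): it has no source in the story world and no character can hear it — it's underscore, so non-diegetic.

diegetic, meta-diegetic, meta-diegetic, meta-diegetic, non-diegetic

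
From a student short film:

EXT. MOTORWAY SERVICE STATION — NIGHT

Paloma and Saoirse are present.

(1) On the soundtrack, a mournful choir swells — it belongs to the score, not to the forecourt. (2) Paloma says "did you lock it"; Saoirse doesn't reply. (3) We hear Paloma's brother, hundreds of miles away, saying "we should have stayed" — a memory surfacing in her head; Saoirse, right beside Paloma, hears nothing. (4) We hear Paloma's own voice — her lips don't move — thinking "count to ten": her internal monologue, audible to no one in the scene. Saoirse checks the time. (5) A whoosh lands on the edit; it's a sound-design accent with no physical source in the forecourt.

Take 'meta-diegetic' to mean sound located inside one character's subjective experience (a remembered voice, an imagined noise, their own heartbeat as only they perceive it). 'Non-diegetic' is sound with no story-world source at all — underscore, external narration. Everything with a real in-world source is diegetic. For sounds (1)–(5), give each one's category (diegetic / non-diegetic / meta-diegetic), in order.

(1) it has no source in the story world and no character can hear it — it's underscore → non-diegetic.
(2) is diegetic: Paloma is a character speaking aloud in the scene.
(3) it's Paloma's recollection rendered as sound; the other character can't hear it → meta-diegetic.
(4) Paloma's thought-voice: a private mental sound no other character can hear → meta-diegetic.
Sound (5): an editorial stinger — it belongs to the cut, not the story world, so non-diegetic.

non-diegetic, diegetic, meta-diegetic, meta-diegetic, non-diegetic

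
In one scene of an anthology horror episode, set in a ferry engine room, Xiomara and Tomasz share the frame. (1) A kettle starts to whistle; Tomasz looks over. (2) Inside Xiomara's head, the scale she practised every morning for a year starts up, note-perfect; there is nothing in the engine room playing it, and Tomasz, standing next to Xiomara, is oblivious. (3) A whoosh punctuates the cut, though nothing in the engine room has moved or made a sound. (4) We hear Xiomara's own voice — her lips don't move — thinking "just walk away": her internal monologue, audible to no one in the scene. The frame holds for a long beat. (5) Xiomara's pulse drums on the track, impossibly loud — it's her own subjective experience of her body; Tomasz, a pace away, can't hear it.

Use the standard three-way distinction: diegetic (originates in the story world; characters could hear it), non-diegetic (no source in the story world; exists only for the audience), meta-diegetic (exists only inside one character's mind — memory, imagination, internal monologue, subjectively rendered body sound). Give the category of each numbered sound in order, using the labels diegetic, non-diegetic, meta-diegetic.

diegetic, meta-diegetic, non-diegetic, meta-diegetic, meta-diegetic

(1) is diegetic: the sound comes from a kettle physically present in the location.
(2) it lives in Xiomara's subjectivity, not in the engine room → meta-diegetic.
Sound (3): an editorial stinger — it belongs to the cut, not the story world, so non-diegetic.
(4) Xiomara's thought-voice: a private mental sound no other character can hear → meta-diegetic.
Sound (5): it's Xiomara's internal bodily sensation rendered as sound; only Xiomara 'hears' it, so meta-diegetic.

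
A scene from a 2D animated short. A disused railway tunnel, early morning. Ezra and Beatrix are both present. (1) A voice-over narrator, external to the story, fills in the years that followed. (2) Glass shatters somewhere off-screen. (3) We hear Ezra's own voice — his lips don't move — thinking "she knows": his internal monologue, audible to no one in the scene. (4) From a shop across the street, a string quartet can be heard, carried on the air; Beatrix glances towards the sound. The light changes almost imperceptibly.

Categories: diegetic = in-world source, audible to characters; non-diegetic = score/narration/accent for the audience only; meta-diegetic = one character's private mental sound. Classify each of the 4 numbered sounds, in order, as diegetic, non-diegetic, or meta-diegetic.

non-diegetic, diegetic, meta-diegetic, diegetic

(1) commentary laid over the scene from outside the fiction → non-diegetic.
(2) the sound comes from glass physically present in the location → diegetic.
(3) is meta-diegetic: internal monologue — inside Ezra's mind, not spoken into the scene.
(4) is diegetic: it's coming from a shop across the street — a location within the story world — and Beatrix reacts.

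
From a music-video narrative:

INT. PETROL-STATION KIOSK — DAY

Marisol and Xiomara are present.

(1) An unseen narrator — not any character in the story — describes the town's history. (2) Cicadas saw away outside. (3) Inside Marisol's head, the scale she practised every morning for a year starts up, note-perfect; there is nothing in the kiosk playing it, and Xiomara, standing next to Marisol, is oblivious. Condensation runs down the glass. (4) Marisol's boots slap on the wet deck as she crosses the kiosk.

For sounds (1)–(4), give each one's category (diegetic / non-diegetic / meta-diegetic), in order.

Sound (1): commentary laid over the scene from outside the fiction, so non-diegetic.
(2) it's the actual ambient sound of the location → diegetic.
(3) is meta-diegetic: the music is a memory playing inside Marisol's mind alone; no real-world source, Xiomara can't hear it.
Sound (4): a character's body making contact with the set — an in-world sound, so diegetic.

non-diegetic, diegetic, meta-diegetic, diegetic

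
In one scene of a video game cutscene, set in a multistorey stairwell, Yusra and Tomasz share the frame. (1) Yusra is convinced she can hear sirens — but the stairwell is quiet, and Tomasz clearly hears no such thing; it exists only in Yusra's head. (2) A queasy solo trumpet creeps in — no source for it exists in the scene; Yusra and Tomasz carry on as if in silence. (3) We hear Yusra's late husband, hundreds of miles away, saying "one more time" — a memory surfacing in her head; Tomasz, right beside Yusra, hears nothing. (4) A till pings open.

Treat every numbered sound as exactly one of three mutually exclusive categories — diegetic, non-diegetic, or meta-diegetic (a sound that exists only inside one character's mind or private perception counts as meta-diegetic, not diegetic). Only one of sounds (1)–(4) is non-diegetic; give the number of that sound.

2

(1) Yusra alone 'hears' it — an imagined sound, not present in the space → meta-diegetic.
Sound (2): score with no on-screen or off-screen source; it exists for the audience alone, so non-diegetic.
(3) is meta-diegetic: a remembered line, private to Yusra — not present in the room, not audible to Tomasz.
(4) is diegetic: a till is a real object/event in the scene's world.
Only (2) is non-diegetic.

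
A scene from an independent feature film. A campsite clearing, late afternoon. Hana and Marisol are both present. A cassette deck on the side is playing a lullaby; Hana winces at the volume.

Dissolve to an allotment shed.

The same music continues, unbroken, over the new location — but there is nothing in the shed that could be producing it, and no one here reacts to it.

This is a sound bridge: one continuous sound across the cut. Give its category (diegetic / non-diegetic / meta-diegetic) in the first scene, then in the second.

diegetic, non-diegetic

Scene one: a cassette deck is an on-screen source and Hana reacts to it → diegetic.
Scene two: there is no source in the shed and no one hears it — it's now underscore → non-diegetic.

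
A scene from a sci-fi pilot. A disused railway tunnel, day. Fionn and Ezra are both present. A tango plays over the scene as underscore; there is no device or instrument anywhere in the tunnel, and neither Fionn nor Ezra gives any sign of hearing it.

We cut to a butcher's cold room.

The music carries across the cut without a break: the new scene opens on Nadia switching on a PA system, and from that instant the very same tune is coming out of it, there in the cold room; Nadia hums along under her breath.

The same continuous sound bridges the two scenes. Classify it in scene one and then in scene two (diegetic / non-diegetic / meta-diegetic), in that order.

Scene one: there's no in-world source anywhere and no character hears it — underscore for the audience only → non-diegetic.
Scene two: once Nadia turns on a PA system, the music has a real source in the story world and Nadia reacts to it → diegetic.

non-diegetic, diegetic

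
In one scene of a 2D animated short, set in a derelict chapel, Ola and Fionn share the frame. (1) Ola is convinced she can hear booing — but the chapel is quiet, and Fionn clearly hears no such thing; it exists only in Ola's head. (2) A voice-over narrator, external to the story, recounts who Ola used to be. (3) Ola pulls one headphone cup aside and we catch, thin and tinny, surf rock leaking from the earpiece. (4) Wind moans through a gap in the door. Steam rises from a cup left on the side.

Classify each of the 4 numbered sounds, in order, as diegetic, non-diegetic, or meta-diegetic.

meta-diegetic, non-diegetic, diegetic, diegetic

(1) is meta-diegetic: the sound is imagined by Ola; nothing in the story world is producing it and Fionn can't hear it.
(2) is non-diegetic: external voice-over — not a character, not heard by anyone in the scene.
Sound (3): the headphones are an on-screen source, so diegetic.
Sound (4): it's the actual ambient sound of the location, so diegetic.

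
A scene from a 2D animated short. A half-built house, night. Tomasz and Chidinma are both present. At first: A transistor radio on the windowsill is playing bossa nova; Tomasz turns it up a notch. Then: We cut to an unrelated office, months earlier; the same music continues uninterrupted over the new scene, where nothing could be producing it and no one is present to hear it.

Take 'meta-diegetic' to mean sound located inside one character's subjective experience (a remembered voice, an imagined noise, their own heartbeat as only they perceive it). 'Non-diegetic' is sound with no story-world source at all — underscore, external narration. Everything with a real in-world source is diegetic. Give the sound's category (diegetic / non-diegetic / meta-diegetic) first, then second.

First: a transistor radio is a real in-scene source and Tomasz reacts to it → diegetic.
Second: there is no longer any in-world source and no one can hear it — it has become underscore → non-diegetic.

diegetic, non-diegetic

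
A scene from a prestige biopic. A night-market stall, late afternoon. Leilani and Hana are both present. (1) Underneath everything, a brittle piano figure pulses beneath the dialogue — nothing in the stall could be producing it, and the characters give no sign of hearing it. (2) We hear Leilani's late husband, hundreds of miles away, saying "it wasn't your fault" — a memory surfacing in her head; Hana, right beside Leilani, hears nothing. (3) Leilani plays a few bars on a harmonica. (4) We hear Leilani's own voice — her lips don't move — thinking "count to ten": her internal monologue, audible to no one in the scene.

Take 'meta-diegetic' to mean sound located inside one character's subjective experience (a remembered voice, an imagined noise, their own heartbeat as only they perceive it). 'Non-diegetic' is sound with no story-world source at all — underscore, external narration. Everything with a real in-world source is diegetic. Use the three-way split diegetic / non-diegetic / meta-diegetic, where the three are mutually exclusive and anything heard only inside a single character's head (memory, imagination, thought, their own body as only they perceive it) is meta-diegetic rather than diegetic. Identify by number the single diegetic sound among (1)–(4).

3

(1) is non-diegetic: nothing in the stall produces it and the characters don't hear it — pure soundtrack.
Sound (2): it's Leilani's recollection rendered as sound; the other character can't hear it, so meta-diegetic.
(3) is diegetic: the instrument and the performer are both in the scene.
(4) it's Leilani's unspoken thought, heard only by the audience via her subjectivity → meta-diegetic.
Only (3) is diegetic.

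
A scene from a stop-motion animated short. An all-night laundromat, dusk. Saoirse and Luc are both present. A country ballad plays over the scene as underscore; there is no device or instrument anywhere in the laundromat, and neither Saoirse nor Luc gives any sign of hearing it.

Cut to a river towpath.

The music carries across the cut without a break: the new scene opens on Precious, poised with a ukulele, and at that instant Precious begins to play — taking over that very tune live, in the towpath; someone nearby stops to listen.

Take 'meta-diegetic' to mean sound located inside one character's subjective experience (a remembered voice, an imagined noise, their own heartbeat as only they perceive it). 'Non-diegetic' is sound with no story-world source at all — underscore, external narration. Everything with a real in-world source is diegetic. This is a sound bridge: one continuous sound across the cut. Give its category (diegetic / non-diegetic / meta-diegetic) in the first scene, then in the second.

Scene one: there's no in-world source anywhere and no character hears it — underscore for the audience only → non-diegetic.
Scene two: from the moment Precious starts playing, the tune is being performed on a ukulele inside the story world and another character hears it → diegetic.

non-diegetic, diegetic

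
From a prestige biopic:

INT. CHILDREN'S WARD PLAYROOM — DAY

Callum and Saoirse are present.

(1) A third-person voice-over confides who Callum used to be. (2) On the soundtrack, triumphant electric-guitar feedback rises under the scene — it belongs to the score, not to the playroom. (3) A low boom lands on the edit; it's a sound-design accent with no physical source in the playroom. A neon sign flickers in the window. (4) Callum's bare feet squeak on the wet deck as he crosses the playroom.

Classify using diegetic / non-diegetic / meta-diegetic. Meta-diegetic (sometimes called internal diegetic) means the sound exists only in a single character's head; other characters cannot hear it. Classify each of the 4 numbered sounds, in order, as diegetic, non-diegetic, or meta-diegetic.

(1) is non-diegetic: external voice-over — not a character, not heard by anyone in the scene.
Sound (2): nothing in the playroom produces it and the characters don't hear it — pure soundtrack, so non-diegetic.
(3) is non-diegetic: an editorial stinger — it belongs to the cut, not the story world.
(4) it's the physical sound of Callum moving in the space → diegetic.

non-diegetic, non-diegetic, non-diegetic, diegetic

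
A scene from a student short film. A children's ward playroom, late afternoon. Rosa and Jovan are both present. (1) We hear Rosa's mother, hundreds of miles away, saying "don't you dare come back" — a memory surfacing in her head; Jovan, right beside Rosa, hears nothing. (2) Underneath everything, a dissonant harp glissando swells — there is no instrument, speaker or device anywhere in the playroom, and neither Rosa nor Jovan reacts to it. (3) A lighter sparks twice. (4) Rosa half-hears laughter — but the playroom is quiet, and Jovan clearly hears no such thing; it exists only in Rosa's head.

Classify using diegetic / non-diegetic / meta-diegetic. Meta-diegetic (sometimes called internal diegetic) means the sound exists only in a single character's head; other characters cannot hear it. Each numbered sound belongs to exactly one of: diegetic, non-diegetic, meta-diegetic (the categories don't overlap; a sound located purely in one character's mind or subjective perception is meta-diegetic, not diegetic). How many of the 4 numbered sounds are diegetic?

(1) is meta-diegetic: a remembered line, private to Rosa — not present in the room, not audible to Jovan.
(2) is non-diegetic: it has no source in the story world and no character can hear it — it's underscore.
(3) is diegetic: a lighter is a real object/event in the scene's world.
Sound (4): subjective to Rosa: the playroom is silent and Jovan hears nothing, so meta-diegetic.
Diegetic: (3) — that's 1.

1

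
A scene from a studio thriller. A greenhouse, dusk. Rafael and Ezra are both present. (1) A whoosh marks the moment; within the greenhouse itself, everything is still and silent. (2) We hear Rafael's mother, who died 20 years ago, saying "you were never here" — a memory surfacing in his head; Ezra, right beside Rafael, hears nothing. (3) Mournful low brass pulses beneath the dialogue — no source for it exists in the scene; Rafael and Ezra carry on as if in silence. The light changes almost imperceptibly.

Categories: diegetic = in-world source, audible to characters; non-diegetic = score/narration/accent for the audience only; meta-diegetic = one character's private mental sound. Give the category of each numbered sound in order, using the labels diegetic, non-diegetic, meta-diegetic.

Sound (1): it's a sound-design accent with no in-world source; no one in the scene can hear it, so non-diegetic.
(2) is meta-diegetic: it's Rafael's recollection rendered as sound; the other character can't hear it.
Sound (3): score with no on-screen or off-screen source; it exists for the audience alone, so non-diegetic.

non-diegetic, meta-diegetic, non-diegetic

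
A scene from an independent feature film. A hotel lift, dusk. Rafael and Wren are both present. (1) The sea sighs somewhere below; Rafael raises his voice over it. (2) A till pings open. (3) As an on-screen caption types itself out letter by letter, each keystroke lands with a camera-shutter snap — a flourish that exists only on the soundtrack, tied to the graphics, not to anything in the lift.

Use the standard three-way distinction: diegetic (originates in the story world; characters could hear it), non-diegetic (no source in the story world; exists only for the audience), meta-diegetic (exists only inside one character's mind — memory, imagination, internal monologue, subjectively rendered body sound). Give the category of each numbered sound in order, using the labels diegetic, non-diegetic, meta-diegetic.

(1) ambient/room sound belonging to the story's physical space → diegetic.
(2) is diegetic: an in-world source (a till); characters could hear it.
(3) the caption isn't part of the story world, so neither is the sound tied to it → non-diegetic.

diegetic, diegetic, non-diegetic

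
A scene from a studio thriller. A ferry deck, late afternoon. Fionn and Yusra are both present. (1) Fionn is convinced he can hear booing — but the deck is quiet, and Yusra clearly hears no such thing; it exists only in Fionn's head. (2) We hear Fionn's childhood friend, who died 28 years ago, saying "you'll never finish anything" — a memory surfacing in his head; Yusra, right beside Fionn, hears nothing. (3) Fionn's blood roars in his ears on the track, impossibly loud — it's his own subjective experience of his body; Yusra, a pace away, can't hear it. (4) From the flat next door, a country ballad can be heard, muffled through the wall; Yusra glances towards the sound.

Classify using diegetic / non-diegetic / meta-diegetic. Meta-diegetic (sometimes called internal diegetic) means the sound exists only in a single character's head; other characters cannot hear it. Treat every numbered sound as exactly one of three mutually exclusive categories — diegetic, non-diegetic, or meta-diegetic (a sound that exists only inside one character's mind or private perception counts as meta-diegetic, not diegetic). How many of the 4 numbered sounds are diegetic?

1

(1) the sound is imagined by Fionn; nothing in the story world is producing it and Yusra can't hear it → meta-diegetic.
(2) is meta-diegetic: the voice is a memory playing only inside Fionn's mind; Yusra can't hear it.
(3) it's Fionn's internal bodily sensation rendered as sound; only Fionn 'hears' it → meta-diegetic.
(4) the music has an off-screen but real-world source and a character hears it → diegetic.
Diegetic: (4) — that's 1.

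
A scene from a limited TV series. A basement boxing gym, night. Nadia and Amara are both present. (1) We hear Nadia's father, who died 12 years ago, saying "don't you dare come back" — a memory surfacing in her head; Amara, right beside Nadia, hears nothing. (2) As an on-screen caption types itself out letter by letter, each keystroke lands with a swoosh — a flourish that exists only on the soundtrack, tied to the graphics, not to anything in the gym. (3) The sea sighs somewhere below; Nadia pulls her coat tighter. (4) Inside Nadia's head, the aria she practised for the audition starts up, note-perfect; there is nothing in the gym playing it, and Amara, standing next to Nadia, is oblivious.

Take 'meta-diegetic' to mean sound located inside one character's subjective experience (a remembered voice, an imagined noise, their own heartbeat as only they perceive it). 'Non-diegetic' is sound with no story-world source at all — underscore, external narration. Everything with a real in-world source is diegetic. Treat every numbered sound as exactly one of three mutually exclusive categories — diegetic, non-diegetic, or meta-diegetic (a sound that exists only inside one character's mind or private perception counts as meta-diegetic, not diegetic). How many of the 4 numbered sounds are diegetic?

1

(1) is meta-diegetic: it's Nadia's recollection rendered as sound; the other character can't hear it.
(2) is non-diegetic: it accompanies on-screen graphics, not anything inside the story world.
Sound (3): the sea is part of the location's real environment, so diegetic.
Sound (4): remembered music, private to Nadia — Amara is oblivious because it isn't in the room, so meta-diegetic.
So 1 of the 4 is diegetic: (3).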